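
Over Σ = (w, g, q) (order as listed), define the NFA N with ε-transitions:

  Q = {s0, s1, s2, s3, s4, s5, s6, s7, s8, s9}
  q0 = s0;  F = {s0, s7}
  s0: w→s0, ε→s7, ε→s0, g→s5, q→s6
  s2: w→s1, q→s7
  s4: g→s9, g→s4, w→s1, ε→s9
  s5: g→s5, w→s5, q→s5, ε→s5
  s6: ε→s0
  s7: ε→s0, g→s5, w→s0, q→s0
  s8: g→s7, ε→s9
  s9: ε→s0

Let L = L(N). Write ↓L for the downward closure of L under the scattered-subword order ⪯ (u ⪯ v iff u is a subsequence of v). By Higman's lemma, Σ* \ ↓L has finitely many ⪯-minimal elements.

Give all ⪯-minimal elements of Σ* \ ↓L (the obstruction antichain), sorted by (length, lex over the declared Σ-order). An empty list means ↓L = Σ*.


|Q|=10, |F|=2, |δ|=23 (8 ε).
min D↑ (2 st, q0=0, F={1}): 0:w→0,g→1,q→0 1:w→1,g→1,q→1.
'g': run [4, 1] end={s5} ∉↓L; 1/1 del acc.
1 words, ⪯-incomp.

A = [g].


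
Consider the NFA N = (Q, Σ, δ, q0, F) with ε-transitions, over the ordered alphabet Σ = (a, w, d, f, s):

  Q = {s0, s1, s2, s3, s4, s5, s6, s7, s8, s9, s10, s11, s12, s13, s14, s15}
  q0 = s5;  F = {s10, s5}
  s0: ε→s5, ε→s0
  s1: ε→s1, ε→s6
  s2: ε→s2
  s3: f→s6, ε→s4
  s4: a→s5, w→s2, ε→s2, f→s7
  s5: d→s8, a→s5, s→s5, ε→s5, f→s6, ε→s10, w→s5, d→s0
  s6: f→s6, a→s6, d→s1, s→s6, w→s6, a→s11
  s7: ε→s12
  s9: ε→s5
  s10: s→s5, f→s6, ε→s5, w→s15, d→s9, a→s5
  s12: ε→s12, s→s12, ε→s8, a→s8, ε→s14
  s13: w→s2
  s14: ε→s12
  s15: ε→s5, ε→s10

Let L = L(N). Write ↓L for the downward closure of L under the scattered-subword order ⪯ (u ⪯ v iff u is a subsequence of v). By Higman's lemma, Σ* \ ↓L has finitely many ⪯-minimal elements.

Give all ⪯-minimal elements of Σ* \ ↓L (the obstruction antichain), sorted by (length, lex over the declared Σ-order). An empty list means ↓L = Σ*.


|Q|=16, |F|=2, |δ|=42 (18 ε).
min D↑ (2 st, q0=0, F={1}): 0:a→0,w→0,d→0,f→1,s→0 1:a→1,w→1,d→1,f→1,s→1.
'f': N↓-sim [9, 3] end={s1,s11,s6} ∉↓L; 1/1 deletions ∈↓L.
1 obstructions.

A = [f].


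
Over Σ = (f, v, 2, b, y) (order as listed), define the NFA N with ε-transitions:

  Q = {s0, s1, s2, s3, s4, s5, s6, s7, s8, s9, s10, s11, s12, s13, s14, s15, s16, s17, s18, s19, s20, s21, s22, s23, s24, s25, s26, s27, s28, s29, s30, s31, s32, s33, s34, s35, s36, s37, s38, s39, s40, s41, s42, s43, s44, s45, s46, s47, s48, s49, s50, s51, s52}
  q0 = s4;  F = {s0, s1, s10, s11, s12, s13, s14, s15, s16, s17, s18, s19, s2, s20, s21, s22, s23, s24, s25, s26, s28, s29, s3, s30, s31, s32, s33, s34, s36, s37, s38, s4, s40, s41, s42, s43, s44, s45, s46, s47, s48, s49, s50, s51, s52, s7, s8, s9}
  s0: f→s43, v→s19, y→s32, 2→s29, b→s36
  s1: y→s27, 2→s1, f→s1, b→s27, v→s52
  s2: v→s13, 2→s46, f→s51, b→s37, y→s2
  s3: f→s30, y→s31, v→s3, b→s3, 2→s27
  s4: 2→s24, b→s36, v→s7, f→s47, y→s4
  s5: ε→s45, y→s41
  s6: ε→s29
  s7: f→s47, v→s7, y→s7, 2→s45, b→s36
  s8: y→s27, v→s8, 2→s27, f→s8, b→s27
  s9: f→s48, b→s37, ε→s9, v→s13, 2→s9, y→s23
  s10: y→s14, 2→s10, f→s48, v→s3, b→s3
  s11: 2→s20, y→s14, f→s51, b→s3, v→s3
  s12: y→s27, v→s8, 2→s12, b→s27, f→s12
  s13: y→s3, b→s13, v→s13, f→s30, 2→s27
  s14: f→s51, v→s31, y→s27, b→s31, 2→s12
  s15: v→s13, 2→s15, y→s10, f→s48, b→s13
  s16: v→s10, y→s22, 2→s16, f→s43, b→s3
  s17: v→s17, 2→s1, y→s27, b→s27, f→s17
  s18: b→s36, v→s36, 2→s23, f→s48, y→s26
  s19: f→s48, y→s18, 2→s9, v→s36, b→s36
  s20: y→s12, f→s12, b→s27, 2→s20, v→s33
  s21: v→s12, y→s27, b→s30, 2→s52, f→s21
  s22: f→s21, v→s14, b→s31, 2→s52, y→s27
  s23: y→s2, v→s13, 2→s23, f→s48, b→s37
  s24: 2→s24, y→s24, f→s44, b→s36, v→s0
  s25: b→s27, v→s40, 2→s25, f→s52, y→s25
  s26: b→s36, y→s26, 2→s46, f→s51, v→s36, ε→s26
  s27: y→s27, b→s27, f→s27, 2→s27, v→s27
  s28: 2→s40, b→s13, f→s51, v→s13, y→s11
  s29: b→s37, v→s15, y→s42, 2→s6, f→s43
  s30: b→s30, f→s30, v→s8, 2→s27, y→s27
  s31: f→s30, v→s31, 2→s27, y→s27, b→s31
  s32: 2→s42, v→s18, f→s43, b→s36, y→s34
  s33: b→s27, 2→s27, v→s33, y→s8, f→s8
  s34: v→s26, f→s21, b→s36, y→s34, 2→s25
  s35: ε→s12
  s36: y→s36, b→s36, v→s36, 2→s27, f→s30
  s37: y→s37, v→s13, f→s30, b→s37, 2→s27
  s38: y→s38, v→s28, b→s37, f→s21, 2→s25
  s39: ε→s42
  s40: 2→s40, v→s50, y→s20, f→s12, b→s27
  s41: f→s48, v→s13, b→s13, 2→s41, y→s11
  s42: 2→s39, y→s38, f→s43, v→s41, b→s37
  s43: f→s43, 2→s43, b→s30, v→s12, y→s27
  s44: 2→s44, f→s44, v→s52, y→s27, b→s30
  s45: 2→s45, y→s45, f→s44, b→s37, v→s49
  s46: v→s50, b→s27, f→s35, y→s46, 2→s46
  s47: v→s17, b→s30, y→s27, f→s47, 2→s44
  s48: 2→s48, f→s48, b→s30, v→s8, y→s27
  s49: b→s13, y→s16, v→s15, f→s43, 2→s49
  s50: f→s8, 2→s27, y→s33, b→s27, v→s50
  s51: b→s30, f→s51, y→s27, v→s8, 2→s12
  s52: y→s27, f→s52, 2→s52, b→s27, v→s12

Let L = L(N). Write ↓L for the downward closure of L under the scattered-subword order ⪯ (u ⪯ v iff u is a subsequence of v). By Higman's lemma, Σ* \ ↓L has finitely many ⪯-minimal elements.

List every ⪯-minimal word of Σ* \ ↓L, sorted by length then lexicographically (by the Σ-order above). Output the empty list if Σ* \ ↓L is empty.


min(Σ*\↓L) = [fy, b2, fvb, 2vvv2, v2vyyy, 2vyy2b].

|Q|=53, |F|=48, |δ|=252 (6 ε).
min D↑ (49 st, q0=0, F={8}): 0:f→1,v→2,2→3,b→4,y→0 1:f→1,v→5,2→6,b→7,y→8 2:f→1,v→2,2→9,b→4,y→2 3:f→6,v→10,2→3,b→4,y→3 4:f→7,v→4,2→8,b→4,y→4 5:f→5,v→5,2→11,b→8,y→8 6:f→6,v→12,2→6,b→7,y→8 7:f→7,v→13,2→8,b→7,y→8 8:f→8,v→8,2→8,b→8,y→8 9:f→6,v→14,2→9,b→15,y→9 10:f→16,v→17,2→18,b→4,y→19 11:f→11,v→12,2→11,b→8,y→8 12:f→12,v→20,2→12,b→8,y→8 13:f→13,v→13,2→8,b→8,y→8 14:f→16,v→21,2→14,b→22,y→23 15:f→7,v→22,2→8,b→15,y→15 16:f→16,v→20,2→16,b→7,y→8 17:f→24,v→4,2→25,b→4,y→26 18:f→16,v→21,2→18,b→15,y→27 19:f→16,v→26,2→27,b→4,y→28 20:f→20,v→13,2→20,b→8,y→8 21:f→24,v→22,2→21,b→22,y→29 22:f→7,v→22,2→8,b→22,y→30 23:f→16,v→29,2→23,b→30,y→31 24:f→24,v→13,2→24,b→7,y→8 25:f→24,v→22,2→25,b→15,y→32 26:f→24,v→4,2→32,b→4,y→33 27:f→16,v→34,2→27,b→15,y→35 28:f→36,v→33,2→37,b→4,y→28 29:f→24,v→30,2→29,b→30,y→38 30:f→7,v→30,2→8,b→30,y→39 31:f→36,v→38,2→12,b→39,y→8 32:f→24,v→22,2→32,b→15,y→40 33:f→41,v→4,2→42,b→4,y→33 34:f→24,v→22,2→34,b→22,y→43 35:f→36,v→44,2→37,b→15,y→35 36:f→36,v→20,2→12,b→7,y→8 37:f→12,v→45,2→37,b→8,y→37 38:f→41,v→39,2→20,b→39,y→8 39:f→7,v→39,2→8,b→39,y→8 40:f→41,v→22,2→42,b→15,y→40 41:f→41,v→13,2→20,b→7,y→8 42:f→20,v→46,2→42,b→8,y→42 43:f→41,v→30,2→47,b→30,y→38 44:f→41,v→22,2→45,b→22,y→43 45:f→20,v→46,2→45,b→8,y→47 46:f→13,v→46,2→8,b→8,y→48 47:f→20,v→48,2→47,b→8,y→20 48:f→13,v→48,2→8,b→8,y→13.
'fy': N↓-sim [52, 14, 1] end={s27} rej; 2/2 deletions ∈↓L.
'b2': run [52, 8, 1] end={s27} ∉↓L; 2/2 single-dels accept.
'fvb': run [52, 14, 6, 1] end={s27} ∉↓L; 3/3 del acc.
'2vvv2': |S_i|=[52, 48, 44, 29, 9, 1] end={s27} — reject; 5/5 deletions ∈↓L.
'v2vyyy': run [52, 50, 40, 25, 18, 10, 1] end={s27} rej; 6/6 del acc.
'2vyy2b': N↓-sim [52, 48, 44, 37, 27, 11, 1] end={s27} — reject; 6/6 del acc.
6 obstructions.


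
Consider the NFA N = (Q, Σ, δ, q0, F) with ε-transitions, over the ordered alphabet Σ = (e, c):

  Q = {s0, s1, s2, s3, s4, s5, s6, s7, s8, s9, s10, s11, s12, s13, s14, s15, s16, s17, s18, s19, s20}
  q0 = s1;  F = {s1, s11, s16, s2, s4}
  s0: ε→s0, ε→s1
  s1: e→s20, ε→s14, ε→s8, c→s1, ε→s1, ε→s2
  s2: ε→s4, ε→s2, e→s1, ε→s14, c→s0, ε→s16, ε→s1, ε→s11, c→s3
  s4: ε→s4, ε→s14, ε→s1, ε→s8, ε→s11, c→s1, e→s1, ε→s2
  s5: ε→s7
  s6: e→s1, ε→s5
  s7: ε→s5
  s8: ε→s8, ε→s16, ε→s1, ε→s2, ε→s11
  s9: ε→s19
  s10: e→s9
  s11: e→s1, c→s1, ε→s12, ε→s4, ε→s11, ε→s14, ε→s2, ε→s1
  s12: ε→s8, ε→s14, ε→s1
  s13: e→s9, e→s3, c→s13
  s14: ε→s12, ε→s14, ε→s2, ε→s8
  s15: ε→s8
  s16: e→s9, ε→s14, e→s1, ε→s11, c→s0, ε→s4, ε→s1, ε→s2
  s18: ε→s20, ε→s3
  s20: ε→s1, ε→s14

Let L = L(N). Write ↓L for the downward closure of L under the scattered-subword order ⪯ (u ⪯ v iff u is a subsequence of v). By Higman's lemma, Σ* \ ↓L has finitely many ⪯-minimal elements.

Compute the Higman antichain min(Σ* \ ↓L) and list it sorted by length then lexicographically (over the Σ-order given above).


Antichain: [].

|Q|=21, |F|=5, |δ|=67 (50 ε).
min D↑ (1 st, q0=0, F={}): 0:e→0,c→0 (ε-aug+det+¬).
L(D↑) = ∅; no obstructions.


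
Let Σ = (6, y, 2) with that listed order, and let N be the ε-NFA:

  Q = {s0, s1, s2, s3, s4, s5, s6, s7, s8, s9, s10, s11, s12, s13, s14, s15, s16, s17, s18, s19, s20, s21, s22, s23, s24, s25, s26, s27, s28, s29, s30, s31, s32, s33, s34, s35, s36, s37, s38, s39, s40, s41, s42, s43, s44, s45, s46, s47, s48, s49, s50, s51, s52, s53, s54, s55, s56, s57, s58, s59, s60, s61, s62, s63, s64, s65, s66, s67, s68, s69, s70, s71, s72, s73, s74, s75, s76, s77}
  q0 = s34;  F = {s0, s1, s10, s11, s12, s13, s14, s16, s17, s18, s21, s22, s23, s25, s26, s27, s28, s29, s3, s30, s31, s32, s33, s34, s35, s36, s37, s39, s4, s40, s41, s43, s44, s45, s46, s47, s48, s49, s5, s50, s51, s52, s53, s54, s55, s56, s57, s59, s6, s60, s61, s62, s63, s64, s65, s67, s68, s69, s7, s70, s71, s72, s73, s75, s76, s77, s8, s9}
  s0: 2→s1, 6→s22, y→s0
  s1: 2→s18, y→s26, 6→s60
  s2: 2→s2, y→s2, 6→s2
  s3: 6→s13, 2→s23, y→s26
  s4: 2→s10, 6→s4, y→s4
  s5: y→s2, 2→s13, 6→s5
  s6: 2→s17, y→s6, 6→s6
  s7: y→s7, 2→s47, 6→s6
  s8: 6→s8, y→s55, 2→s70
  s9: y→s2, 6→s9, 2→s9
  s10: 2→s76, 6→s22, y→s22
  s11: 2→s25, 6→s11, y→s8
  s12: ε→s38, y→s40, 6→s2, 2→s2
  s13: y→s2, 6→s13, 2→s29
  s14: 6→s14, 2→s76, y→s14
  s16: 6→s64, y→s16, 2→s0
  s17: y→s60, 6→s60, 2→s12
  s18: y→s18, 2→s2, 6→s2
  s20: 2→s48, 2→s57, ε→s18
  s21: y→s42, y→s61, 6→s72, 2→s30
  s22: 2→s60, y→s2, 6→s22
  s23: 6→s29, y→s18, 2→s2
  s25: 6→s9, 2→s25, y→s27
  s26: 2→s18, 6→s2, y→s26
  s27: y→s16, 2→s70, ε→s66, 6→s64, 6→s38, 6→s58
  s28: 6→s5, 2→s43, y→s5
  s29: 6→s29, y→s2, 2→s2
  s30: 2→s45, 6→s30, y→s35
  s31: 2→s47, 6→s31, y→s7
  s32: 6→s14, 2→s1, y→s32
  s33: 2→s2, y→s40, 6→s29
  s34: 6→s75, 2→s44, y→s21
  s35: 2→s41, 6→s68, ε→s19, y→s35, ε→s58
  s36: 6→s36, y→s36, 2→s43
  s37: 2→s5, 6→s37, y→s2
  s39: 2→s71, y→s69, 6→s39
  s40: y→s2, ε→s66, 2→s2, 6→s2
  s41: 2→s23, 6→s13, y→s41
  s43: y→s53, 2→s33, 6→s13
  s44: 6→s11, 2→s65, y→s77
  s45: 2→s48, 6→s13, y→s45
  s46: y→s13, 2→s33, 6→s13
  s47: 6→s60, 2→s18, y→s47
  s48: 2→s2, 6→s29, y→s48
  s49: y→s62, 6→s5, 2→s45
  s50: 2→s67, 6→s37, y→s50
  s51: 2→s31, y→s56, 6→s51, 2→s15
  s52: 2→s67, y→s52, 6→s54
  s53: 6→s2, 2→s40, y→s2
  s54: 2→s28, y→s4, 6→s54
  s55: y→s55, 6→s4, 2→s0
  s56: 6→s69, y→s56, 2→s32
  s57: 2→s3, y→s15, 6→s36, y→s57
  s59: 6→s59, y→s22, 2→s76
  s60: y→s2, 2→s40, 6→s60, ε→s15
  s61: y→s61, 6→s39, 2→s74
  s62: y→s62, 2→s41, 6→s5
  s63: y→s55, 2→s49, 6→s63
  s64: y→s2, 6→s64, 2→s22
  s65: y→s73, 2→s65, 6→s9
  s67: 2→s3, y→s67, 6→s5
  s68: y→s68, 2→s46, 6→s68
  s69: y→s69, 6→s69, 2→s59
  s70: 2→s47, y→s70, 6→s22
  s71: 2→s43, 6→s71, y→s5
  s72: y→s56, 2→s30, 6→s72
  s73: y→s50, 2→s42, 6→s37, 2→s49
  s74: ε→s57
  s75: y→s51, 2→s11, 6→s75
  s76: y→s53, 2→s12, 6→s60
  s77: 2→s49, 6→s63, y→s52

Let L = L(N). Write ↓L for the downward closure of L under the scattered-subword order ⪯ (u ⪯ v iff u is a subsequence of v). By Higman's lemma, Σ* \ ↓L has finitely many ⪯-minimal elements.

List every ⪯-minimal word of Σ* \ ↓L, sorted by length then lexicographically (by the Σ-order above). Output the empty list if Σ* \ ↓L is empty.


|Q|=78, |F|=68, |δ|=223 (8 ε).
min D↑ (69 st, q0=0, F={42}): 0:6→1,y→2,2→3 1:6→1,y→4,2→5 2:6→6,y→7,2→8 3:6→5,y→9,2→10 4:6→4,y→11,2→12 5:6→5,y→13,2→14 6:6→6,y→11,2→8 7:6→15,y→7,2→16 8:6→8,y→17,2→18 9:6→19,y→20,2→21 10:6→22,y→23,2→10 11:6→24,y→11,2→25 12:6→12,y→26,2→27 13:6→13,y→28,2→29 14:6→22,y→30,2→14 15:6→15,y→24,2→31 16:6→32,y→16,2→33 17:6→34,y→17,2→35 18:6→36,y→18,2→37 19:6→19,y→28,2→21 20:6→38,y→20,2→39 21:6→40,y→41,2→18 22:6→22,y→42,2→22 23:6→43,y→44,2→21 24:6→24,y→24,2→45 25:6→46,y→25,2→47 26:6→48,y→26,2→27 27:6→49,y→27,2→50 28:6→51,y→28,2→52 29:6→53,y→29,2→27 30:6→54,y→55,2→29 31:6→31,y→40,2→56 32:6→32,y→32,2→56 33:6→36,y→57,2→58 34:6→34,y→34,2→59 35:6→36,y→35,2→58 36:6→36,y→42,2→60 37:6→60,y→37,2→42 38:6→38,y→51,2→61 39:6→40,y→39,2→33 40:6→40,y→42,2→36 41:6→40,y→41,2→35 42:6→42,y→42,2→42 43:6→43,y→42,2→40 44:6→43,y→44,2→39 45:6→45,y→53,2→62 46:6→46,y→46,2→62 47:6→49,y→57,2→50 48:6→48,y→48,2→63 49:6→49,y→42,2→64 50:6→42,y→50,2→42 51:6→51,y→51,2→65 52:6→53,y→52,2→47 53:6→53,y→42,2→49 54:6→54,y→42,2→53 55:6→54,y→55,2→52 56:6→36,y→66,2→67 57:6→42,y→57,2→50 58:6→60,y→50,2→42 59:6→36,y→36,2→67 60:6→60,y→42,2→42 61:6→40,y→40,2→56 62:6→49,y→66,2→68 63:6→49,y→49,2→68 64:6→42,y→42,2→42 65:6→53,y→53,2→62 66:6→42,y→42,2→64 67:6→60,y→64,2→42 68:6→42,y→64,2→42 [Hopcroft].
'226y': run [76, 67, 44, 14, 1] end={s2} ∉↓L; 4/4 del acc.
'y2222': N↓-sim [76, 69, 49, 24, 10, 1] end={s2} rej; 5/5 deletions ∈↓L.
'6y2226': |S_i|=[76, 62, 49, 32, 17, 6, 1] end={s2} — reject; 6/6 deletions ∈↓L.
'yy62yy': |S_i|=[76, 69, 58, 31, 21, 10, 1] end={s2} ∉↓L; 6/6 single-dels accept.
'yy22y6': |S_i|=[76, 69, 58, 36, 18, 6, 1] end={s2} ∉↓L; 6/6 deletions ∈↓L.
5 obstructions.

min(Σ*\↓L) = [226y, y2222, 6y2226, yy62yy, yy22y6].


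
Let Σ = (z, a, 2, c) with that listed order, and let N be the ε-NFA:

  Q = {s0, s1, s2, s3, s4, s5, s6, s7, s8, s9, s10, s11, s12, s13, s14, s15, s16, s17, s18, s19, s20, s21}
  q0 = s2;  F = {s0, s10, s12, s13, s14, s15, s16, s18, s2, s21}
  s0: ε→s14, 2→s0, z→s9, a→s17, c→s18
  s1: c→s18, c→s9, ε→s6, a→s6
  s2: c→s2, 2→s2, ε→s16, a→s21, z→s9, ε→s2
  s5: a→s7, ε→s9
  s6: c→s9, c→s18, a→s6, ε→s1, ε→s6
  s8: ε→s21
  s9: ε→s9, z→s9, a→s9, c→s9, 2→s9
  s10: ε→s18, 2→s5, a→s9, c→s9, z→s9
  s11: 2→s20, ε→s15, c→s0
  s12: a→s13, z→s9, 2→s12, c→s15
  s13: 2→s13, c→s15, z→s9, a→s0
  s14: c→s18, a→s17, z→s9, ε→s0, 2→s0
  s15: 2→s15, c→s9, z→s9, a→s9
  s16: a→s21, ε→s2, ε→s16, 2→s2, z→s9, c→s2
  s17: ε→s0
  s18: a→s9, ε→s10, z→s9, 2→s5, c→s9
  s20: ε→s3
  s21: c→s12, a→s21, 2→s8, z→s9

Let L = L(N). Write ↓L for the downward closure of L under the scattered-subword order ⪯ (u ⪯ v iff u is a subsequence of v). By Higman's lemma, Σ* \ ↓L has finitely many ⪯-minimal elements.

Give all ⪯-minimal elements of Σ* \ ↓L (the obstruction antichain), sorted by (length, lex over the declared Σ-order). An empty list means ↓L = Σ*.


min(Σ*\↓L) = [z, acca, accc, acaac2].

|Q|=22, |F|=10, |δ|=70 (17 ε).
min D↑ (8 st, q0=0, F={1}): 0:z→1,a→2,2→0,c→0 1:z→1,a→1,2→1,c→1 2:z→1,a→2,2→2,c→3 3:z→1,a→4,2→3,c→5 4:z→1,a→6,2→4,c→5 5:z→1,a→1,2→5,c→1 6:z→1,a→6,2→6,c→7 7:z→1,a→1,2→1,c→1 [Hopcroft].
'z': N↓-sim [15, 1] end={s9} — reject; 1/1 del acc.
'acca': N↓-sim [15, 13, 11, 6, 2] end={s7,s9} rej; 4/4 del acc.
'accc': N↓-sim [15, 13, 11, 6, 1] end={s9} rej; 4/4 deletions ∈↓L.
'acaac2': run [15, 13, 11, 10, 8, 5, 3] end={s5,s7,s9} ∉↓L; 6/6 del acc.
4 obstructions.


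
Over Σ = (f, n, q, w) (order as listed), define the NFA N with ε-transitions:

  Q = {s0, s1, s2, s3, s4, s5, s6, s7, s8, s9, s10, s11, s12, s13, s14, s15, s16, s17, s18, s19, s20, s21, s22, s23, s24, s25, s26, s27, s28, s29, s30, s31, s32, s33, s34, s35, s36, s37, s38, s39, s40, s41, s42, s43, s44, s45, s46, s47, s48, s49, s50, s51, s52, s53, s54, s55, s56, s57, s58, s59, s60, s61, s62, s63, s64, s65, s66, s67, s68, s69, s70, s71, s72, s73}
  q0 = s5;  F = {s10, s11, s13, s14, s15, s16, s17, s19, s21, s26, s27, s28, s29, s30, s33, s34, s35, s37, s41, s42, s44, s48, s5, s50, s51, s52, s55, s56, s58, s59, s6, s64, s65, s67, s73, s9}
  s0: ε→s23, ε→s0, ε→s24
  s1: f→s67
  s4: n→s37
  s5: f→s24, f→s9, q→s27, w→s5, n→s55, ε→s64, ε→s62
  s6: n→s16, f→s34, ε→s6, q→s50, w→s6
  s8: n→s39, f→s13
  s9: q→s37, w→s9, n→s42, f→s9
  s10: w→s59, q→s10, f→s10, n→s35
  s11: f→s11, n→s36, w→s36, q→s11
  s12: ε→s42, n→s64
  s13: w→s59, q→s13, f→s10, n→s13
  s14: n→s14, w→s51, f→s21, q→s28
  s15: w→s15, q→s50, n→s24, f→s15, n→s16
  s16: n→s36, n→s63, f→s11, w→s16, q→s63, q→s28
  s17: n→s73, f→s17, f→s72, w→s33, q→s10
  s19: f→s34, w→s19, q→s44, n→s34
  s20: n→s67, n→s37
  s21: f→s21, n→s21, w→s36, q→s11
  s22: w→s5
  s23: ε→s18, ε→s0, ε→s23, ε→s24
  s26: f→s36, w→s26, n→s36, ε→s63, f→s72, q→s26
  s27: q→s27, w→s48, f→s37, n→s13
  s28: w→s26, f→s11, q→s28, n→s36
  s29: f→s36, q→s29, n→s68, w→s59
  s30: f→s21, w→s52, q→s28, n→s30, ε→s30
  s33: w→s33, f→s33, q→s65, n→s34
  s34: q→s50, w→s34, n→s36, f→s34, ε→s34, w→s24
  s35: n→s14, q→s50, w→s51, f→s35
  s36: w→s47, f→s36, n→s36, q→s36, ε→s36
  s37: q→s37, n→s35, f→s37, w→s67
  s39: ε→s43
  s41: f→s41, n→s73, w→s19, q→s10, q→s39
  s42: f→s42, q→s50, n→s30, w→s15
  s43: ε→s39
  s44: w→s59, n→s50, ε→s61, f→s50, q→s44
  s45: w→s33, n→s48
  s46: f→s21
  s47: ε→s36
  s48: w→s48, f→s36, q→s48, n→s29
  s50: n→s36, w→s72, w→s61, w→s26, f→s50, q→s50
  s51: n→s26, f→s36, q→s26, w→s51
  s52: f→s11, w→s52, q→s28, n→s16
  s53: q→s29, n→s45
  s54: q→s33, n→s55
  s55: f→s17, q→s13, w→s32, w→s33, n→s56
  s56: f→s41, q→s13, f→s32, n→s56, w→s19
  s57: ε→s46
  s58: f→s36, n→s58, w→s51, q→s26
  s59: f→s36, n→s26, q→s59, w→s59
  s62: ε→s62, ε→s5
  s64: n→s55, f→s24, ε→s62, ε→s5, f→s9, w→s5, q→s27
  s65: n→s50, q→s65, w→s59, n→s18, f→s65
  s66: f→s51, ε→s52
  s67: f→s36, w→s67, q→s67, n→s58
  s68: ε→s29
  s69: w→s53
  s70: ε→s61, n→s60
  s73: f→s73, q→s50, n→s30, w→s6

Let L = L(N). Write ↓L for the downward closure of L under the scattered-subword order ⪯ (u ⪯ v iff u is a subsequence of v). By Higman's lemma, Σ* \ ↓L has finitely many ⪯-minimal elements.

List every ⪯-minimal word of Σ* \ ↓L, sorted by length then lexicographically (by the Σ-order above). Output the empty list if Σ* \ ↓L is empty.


min(Σ*\↓L) = [qwf, fnqn, nwnn, fnnfw, nnwfn].

|Q|=74, |F|=36, |δ|=207 (27 ε).
min D↑ (36 st, q0=0, F={23}): 0:f→1,n→2,q→3,w→0 1:f→1,n→4,q→5,w→1 2:f→6,n→7,q→8,w→9 3:f→5,n→8,q→3,w→10 4:f→4,n→11,q→12,w→13 5:f→5,n→14,q→5,w→15 6:f→6,n→16,q→17,w→9 7:f→18,n→7,q→8,w→19 8:f→17,n→8,q→8,w→20 9:f→9,n→21,q→22,w→9 10:f→23,n→24,q→10,w→10 11:f→25,n→11,q→26,w→27 12:f→12,n→23,q→12,w→28 13:f→13,n→29,q→12,w→13 14:f→14,n→30,q→12,w→31 15:f→23,n→32,q→15,w→15 16:f→16,n→11,q→12,w→33 17:f→17,n→14,q→17,w→20 18:f→18,n→16,q→17,w→19 19:f→21,n→21,q→34,w→19 20:f→23,n→28,q→20,w→20 21:f→21,n→23,q→12,w→21 22:f→22,n→12,q→22,w→20 23:f→23,n→23,q→23,w→23 24:f→23,n→24,q→24,w→20 25:f→25,n→25,q→35,w→23 26:f→35,n→23,q→26,w→28 27:f→35,n→29,q→26,w→27 28:f→23,n→23,q→28,w→28 29:f→35,n→23,q→26,w→29 30:f→25,n→30,q→26,w→31 31:f→23,n→28,q→28,w→31 32:f→23,n→32,q→28,w→31 33:f→21,n→29,q→12,w→33 34:f→12,n→12,q→34,w→20 35:f→35,n→23,q→35,w→23 (ε-aug+det+¬).
'qwf': |S_i|=[48, 28, 13, 3] end={s36,s47,s72} ∉↓L; 3/3 single-dels accept.
'fnqn': N↓-sim [48, 38, 24, 9, 2] end={s36,s47} — reject; 4/4 single-dels accept.
'nwnn': run [48, 40, 23, 13, 3] end={s36,s47,s63} — reject; 4/4 single-dels accept.
'fnnfw': run [48, 38, 24, 15, 5, 2] end={s36,s47} — reject; 5/5 deletions ∈↓L.
'nnwfn': N↓-sim [48, 40, 34, 18, 10, 2] end={s36,s47} rej; 5/5 deletions ∈↓L.
5 obstructions.


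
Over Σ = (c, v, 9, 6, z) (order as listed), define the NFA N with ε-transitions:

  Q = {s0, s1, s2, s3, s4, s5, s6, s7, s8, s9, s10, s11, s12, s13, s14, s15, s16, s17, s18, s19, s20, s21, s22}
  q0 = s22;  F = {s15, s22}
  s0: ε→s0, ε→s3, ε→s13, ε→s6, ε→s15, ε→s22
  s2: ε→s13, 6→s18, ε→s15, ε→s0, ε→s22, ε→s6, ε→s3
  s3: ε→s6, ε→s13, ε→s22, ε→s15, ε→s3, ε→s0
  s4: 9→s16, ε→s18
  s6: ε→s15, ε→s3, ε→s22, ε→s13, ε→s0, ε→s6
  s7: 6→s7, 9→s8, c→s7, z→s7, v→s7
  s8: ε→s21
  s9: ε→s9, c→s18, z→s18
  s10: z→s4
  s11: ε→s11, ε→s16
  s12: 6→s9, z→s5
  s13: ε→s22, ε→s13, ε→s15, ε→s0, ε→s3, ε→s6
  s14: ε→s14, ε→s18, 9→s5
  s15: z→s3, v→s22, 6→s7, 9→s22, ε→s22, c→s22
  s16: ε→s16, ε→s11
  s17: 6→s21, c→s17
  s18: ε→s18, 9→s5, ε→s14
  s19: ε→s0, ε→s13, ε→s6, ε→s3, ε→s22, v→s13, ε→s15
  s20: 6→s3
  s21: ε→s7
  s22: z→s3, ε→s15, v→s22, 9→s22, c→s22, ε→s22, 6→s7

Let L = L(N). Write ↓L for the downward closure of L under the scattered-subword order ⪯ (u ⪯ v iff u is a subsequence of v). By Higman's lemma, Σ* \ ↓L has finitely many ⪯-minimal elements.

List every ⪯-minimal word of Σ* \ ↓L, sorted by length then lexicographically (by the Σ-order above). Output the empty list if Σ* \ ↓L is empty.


|Q|=23, |F|=2, |δ|=79 (51 ε).
min D↑ (2 st, q0=0, F={1}): 0:c→0,v→0,9→0,6→1,z→0 1:c→1,v→1,9→1,6→1,z→1 (ε-aug+det+¬).
'6': run [9, 3] end={s21,s7,s8} — reject; 1/1 del acc.
1 words, ⪯-incomp.

Antichain: [6].


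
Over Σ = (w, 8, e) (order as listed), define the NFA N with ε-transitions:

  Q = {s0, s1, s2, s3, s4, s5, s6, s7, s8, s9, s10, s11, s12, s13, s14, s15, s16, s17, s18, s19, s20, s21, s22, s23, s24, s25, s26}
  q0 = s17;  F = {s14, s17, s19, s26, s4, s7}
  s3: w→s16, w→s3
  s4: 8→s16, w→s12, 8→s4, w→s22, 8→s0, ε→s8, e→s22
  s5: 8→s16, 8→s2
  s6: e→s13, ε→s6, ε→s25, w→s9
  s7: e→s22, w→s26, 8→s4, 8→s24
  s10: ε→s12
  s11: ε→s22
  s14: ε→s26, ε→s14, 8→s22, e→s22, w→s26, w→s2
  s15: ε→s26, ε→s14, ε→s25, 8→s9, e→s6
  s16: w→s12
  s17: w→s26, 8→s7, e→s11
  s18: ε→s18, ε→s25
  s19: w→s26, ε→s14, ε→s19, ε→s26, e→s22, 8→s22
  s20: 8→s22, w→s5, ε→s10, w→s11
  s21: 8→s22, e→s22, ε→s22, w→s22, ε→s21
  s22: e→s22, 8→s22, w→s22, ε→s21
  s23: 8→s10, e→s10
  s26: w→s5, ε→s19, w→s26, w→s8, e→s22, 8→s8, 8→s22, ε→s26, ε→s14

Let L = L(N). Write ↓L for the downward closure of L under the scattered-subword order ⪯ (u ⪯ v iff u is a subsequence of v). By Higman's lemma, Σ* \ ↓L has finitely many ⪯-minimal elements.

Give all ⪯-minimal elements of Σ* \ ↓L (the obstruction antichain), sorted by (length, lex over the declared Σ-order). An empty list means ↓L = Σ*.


|Q|=27, |F|=6, |δ|=68 (22 ε).
min D↑ (5 st, q0=0, F={3}): 0:w→1,8→2,e→3 1:w→1,8→3,e→3 2:w→1,8→4,e→3 3:w→3,8→3,e→3 4:w→3,8→4,e→3 [Hopcroft].
'e': |S_i|=[16, 3] end={s11,s21,s22} ∉↓L; 1/1 deletions ∈↓L.
'w8': run [16, 10, 6] end={s12,s16,s2,s21,s22,s8} rej; 2/2 deletions ∈↓L.
'88w': |S_i|=[16, 14, 9, 3] end={s12,s21,s22} — reject; 3/3 single-dels accept.
3 minimals (antichain).

Antichain: [e, w8, 88w].


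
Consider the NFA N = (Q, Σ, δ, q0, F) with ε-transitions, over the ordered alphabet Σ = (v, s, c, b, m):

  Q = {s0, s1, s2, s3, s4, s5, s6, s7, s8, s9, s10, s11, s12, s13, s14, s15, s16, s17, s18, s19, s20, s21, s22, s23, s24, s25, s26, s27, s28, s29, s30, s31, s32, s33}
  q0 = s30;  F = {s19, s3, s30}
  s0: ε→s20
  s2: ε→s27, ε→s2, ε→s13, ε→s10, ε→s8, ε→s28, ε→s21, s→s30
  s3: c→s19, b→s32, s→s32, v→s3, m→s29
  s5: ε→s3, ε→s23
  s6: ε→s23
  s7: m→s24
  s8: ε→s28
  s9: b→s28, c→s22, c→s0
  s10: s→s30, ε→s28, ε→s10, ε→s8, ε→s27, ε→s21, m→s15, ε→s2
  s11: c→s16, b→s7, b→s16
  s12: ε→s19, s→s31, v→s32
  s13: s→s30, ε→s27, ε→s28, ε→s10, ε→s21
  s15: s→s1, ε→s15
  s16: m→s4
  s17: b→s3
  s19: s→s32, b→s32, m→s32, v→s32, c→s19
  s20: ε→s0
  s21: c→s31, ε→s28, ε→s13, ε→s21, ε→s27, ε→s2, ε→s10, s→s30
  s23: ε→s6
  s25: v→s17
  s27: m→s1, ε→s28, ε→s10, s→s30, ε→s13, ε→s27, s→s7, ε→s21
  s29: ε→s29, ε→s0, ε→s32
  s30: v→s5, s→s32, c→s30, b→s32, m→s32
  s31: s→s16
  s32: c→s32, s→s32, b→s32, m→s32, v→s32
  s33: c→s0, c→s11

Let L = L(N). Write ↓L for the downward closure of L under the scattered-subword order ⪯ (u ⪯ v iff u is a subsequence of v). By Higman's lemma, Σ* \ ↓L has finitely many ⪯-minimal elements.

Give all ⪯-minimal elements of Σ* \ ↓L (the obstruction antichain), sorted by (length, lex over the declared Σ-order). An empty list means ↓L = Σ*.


|Q|=34, |F|=3, |δ|=85 (40 ε).
min D↑ (4 st, q0=0, F={2}): 0:v→1,s→2,c→0,b→2,m→2 1:v→1,s→2,c→3,b→2,m→2 2:v→2,s→2,c→2,b→2,m→2 3:v→2,s→2,c→3,b→2,m→2 (ε-aug+det+¬).
's': run [10, 1] end={s32} rej; 1/1 single-dels accept.
'b': |S_i|=[10, 1] end={s32} rej; 1/1 single-dels accept.
'm': run [10, 4] end={s0,s20,s29,s32} — reject; 1/1 deletions ∈↓L.
'vcv': N↓-sim [10, 9, 2, 1] end={s32} ∉↓L; 3/3 del acc.
4 words, ⪯-incomp.

Antichain: [s, b, m, vcv].


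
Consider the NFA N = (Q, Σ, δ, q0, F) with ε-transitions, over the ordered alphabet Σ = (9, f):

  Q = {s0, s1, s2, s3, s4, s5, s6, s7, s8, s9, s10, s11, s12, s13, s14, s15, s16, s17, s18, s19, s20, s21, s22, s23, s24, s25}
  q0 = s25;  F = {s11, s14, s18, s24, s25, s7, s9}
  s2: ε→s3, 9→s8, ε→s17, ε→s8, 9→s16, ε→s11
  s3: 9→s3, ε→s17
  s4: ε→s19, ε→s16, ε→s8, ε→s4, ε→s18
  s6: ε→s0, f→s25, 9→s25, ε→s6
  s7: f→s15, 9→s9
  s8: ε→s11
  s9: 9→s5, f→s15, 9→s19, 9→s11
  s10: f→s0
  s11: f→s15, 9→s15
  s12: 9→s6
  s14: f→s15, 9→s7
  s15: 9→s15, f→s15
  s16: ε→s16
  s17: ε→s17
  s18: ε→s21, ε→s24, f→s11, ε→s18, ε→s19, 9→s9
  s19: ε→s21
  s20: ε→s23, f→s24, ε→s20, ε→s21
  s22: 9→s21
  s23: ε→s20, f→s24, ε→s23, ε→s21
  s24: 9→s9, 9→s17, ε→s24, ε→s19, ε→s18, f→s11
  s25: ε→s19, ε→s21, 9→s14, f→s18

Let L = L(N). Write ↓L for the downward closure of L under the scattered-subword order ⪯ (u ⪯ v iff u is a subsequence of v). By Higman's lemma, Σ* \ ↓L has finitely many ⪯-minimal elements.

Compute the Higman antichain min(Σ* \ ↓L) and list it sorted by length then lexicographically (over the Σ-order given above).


Antichain: [9f, ff9, fff, f999, 99999].

|Q|=26, |F|=7, |δ|=60 (31 ε).
min D↑ (7 st, q0=0, F={4}): 0:9→1,f→2 1:9→3,f→4 2:9→5,f→6 3:9→5,f→4 4:9→4,f→4 5:9→6,f→4 6:9→4,f→4.
'9f': |S_i|=[12, 9, 1] end={s15} ∉↓L; 2/2 del acc.
'ff9': N↓-sim [12, 9, 2, 1] end={s15} rej; 3/3 del acc.
'fff': run [12, 9, 2, 1] end={s15} ∉↓L; 3/3 deletions ∈↓L.
'f999': run [12, 9, 7, 5, 1] end={s15} — reject; 4/4 deletions ∈↓L.
'99999': N↓-sim [12, 9, 7, 6, 5, 1] end={s15} ∉↓L; 5/5 del acc.
5 minimals (antichain).


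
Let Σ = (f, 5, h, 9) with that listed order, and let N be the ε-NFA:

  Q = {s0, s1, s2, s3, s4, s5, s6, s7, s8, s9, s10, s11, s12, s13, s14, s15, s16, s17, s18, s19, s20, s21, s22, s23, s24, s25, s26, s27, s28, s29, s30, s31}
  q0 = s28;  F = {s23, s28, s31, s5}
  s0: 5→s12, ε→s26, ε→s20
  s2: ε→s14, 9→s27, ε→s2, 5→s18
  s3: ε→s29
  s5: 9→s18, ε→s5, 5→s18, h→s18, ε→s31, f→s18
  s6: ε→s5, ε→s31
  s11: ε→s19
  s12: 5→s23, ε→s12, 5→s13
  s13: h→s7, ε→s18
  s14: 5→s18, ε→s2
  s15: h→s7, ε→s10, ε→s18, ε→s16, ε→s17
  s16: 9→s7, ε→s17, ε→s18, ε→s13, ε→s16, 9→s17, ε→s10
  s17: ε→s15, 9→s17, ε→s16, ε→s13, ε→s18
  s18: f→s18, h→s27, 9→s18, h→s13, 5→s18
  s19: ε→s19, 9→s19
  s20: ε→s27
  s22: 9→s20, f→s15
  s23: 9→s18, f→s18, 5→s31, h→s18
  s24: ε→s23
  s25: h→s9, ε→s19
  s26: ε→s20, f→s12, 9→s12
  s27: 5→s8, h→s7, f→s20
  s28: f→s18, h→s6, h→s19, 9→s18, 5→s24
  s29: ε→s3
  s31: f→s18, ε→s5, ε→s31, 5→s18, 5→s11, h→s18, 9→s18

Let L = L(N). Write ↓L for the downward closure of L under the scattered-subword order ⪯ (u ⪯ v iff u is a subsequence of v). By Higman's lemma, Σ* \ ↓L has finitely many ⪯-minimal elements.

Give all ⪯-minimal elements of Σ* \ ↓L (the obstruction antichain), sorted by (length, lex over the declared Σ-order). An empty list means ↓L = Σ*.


Antichain: [f, 9, 5h, h5, hh, 555].

|Q|=32, |F|=4, |δ|=77 (34 ε).
min D↑ (4 st, q0=0, F={1}): 0:f→1,5→2,h→3,9→1 1:f→1,5→1,h→1,9→1 2:f→1,5→3,h→1,9→1 3:f→1,5→1,h→1,9→1 (ε-aug+det+¬).
'f': N↓-sim [14, 6] end={s13,s18,s20,s27,s7,s8} — reject; 1/1 deletions ∈↓L.
'9': N↓-sim [14, 7] end={s13,s18,s19,s20,s27,s7,s8} ∉↓L; 1/1 single-dels accept.
'5h': run [14, 12, 6] end={s13,s18,s20,s27,s7,s8} — reject; 2/2 single-dels accept.
'h5': |S_i|=[14, 11, 8] end={s11,s13,s18,s19,s20,s27,s7,s8} ∉↓L; 2/2 deletions ∈↓L.
'hh': N↓-sim [14, 11, 6] end={s13,s18,s20,s27,s7,s8} — reject; 2/2 single-dels accept.
'555': run [14, 12, 10, 8] end={s11,s13,s18,s19,s20,s27,s7,s8} — reject; 3/3 single-dels accept.
6 words, ⪯-incomp.


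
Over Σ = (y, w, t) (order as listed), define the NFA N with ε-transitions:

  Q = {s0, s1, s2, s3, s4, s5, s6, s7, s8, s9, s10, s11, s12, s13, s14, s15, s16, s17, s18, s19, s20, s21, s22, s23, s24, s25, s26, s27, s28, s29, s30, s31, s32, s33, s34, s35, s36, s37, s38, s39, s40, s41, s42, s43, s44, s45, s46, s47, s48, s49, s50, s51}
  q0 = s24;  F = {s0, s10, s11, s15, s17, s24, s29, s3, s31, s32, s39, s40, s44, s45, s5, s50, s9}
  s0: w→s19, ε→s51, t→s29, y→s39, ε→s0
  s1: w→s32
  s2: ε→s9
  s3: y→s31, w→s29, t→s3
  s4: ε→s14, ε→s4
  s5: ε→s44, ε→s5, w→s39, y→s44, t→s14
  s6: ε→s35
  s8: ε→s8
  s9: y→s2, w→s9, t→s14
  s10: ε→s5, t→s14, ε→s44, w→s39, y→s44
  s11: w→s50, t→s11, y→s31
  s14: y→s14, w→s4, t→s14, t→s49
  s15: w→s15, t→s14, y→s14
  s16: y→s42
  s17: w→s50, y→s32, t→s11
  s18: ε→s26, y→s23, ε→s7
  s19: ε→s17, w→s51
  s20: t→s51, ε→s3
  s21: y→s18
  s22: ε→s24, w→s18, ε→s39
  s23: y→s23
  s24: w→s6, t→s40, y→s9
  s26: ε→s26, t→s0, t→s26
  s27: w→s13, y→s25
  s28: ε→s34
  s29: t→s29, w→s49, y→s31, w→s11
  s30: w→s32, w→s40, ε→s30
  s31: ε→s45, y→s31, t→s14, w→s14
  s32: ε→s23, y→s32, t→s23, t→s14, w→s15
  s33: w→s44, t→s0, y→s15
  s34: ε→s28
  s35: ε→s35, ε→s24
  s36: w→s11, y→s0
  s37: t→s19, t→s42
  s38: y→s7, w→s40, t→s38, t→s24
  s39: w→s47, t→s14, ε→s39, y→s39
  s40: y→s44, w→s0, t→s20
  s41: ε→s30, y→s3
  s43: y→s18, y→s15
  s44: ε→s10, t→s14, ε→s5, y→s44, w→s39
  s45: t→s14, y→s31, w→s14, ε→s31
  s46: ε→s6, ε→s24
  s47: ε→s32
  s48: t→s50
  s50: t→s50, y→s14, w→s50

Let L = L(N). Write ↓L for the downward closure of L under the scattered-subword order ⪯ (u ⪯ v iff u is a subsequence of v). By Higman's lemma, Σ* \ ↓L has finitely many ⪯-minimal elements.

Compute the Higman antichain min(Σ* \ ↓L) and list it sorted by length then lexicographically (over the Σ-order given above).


|Q|=52, |F|=17, |δ|=119 (33 ε).
min D↑ (15 st, q0=0, F={3}): 0:y→1,w→0,t→2 1:y→1,w→1,t→3 2:y→4,w→5,t→6 3:y→3,w→3,t→3 4:y→4,w→7,t→3 5:y→7,w→8,t→9 6:y→10,w→9,t→6 7:y→7,w→11,t→3 8:y→11,w→12,t→13 9:y→10,w→13,t→9 10:y→10,w→3,t→3 11:y→11,w→14,t→3 12:y→3,w→12,t→12 13:y→10,w→12,t→13 14:y→3,w→14,t→3.
'yt': run [28, 15, 4] end={s14,s23,s4,s49} ∉↓L; 2/2 single-dels accept.
'ttyw': N↓-sim [28, 23, 12, 6, 3] end={s14,s4,s49} — reject; 4/4 single-dels accept.
'twwwy': N↓-sim [28, 23, 17, 14, 6, 3] end={s14,s4,s49} — reject; 5/5 del acc.
3 minimals (antichain).

A = [yt, ttyw, twwwy].


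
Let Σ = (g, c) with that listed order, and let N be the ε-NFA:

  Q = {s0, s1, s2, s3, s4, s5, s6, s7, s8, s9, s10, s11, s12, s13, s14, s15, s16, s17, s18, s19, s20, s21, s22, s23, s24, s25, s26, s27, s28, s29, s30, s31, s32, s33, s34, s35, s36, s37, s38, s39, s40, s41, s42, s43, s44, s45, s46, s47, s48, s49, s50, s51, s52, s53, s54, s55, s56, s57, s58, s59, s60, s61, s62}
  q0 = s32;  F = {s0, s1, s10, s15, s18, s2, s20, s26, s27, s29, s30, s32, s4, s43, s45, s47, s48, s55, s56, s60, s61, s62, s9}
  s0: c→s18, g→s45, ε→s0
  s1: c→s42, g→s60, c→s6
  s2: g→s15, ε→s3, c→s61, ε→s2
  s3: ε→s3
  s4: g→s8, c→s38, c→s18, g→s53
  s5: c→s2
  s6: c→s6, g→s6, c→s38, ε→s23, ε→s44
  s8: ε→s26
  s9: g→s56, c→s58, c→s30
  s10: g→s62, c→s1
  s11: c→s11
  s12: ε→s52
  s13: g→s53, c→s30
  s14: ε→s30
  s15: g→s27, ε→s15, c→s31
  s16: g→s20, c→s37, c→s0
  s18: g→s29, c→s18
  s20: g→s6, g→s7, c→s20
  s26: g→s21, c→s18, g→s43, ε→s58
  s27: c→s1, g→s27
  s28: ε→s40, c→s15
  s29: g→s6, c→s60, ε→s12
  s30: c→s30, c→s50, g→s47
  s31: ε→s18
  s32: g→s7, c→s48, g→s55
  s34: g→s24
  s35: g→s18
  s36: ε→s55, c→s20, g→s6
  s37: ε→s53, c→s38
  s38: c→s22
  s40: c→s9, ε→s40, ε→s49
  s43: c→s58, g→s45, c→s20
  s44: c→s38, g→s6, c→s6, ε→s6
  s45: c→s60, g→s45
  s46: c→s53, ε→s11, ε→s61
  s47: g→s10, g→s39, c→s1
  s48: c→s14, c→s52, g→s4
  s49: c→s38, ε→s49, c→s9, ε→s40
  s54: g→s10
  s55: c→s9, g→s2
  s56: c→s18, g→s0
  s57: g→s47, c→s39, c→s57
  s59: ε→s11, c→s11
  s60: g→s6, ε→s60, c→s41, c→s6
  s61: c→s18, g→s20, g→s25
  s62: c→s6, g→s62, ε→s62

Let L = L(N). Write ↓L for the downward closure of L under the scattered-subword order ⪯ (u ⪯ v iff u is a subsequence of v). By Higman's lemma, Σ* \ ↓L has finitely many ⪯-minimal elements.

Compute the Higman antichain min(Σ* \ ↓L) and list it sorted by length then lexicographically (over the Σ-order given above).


min(Σ*\↓L) = [ggcgg, cgcgg, ccgcc, ggggcc, cgggcg, ccgggc].

|Q|=63, |F|=23, |δ|=114 (26 ε).
min D↑ (24 st, q0=0, F={20}): 0:g→1,c→2 1:g→3,c→4 2:g→5,c→6 3:g→7,c→8 4:g→9,c→6 5:g→10,c→11 6:g→12,c→6 7:g→13,c→11 8:g→14,c→11 9:g→15,c→11 10:g→16,c→11 11:g→17,c→11 12:g→18,c→19 13:g→13,c→19 14:g→20,c→14 15:g→21,c→11 16:g→21,c→14 17:g→20,c→22 18:g→23,c→19 19:g→22,c→20 20:g→20,c→20 21:g→21,c→22 22:g→20,c→20 23:g→23,c→20 [Hopcroft].
'ggcgg': run [43, 40, 35, 19, 13, 6] end={s22,s23,s38,s44,s6,s7} rej; 5/5 del acc.
'cgcgg': N↓-sim [43, 37, 30, 16, 11, 5] end={s22,s23,s38,s44,s6} — reject; 5/5 single-dels accept.
'ccgcc': run [43, 37, 23, 17, 9, 7] end={s22,s23,s38,s41,s42,s44,s6} rej; 5/5 del acc.
'ggggcc': run [43, 40, 35, 27, 16, 9, 7] end={s22,s23,s38,s41,s42,s44,s6} rej; 6/6 deletions ∈↓L.
'cgggcg': run [43, 37, 30, 26, 17, 10, 6] end={s22,s23,s38,s44,s6,s7} rej; 6/6 single-dels accept.
'ccgggc': |S_i|=[43, 37, 23, 17, 12, 8, 6] end={s22,s23,s38,s41,s44,s6} — reject; 6/6 single-dels accept.
6 obstructions.


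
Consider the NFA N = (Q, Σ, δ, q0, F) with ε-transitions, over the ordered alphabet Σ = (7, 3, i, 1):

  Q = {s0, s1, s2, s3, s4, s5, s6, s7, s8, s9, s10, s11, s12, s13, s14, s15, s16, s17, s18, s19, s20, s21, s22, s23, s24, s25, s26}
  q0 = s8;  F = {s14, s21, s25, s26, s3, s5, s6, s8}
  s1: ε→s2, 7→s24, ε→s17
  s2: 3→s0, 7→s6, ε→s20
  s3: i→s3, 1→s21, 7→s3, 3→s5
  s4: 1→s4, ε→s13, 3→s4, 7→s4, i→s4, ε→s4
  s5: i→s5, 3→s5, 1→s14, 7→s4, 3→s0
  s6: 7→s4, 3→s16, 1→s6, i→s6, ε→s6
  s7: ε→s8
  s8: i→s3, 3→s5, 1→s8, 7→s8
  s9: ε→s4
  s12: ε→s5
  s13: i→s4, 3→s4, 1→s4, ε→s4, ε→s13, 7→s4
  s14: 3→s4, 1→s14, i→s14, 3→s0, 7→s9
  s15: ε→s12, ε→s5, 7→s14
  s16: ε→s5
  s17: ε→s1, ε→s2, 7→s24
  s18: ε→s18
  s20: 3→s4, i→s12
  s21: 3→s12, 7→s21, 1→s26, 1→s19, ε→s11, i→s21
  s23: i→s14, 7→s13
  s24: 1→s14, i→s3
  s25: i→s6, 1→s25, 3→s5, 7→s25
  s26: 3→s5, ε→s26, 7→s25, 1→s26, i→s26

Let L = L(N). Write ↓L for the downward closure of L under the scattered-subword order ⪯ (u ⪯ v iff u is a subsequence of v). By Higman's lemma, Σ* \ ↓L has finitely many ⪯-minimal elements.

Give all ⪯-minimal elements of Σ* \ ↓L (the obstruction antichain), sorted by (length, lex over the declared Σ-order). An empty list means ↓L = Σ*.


Antichain: [37, 313, i117i7].

|Q|=27, |F|=8, |δ|=73 (19 ε).
min D↑ (9 st, q0=0, F={3}): 0:7→0,3→1,i→2,1→0 1:7→3,3→1,i→1,1→4 2:7→2,3→1,i→2,1→5 3:7→3,3→3,i→3,1→3 4:7→3,3→3,i→4,1→4 5:7→5,3→1,i→5,1→6 6:7→7,3→1,i→6,1→6 7:7→7,3→1,i→8,1→7 8:7→3,3→1,i→8,1→8 (ε-aug+det+¬).
'37': N↓-sim [16, 8, 3] end={s13,s4,s9} ∉↓L; 2/2 single-dels accept.
'313': run [16, 8, 5, 3] end={s0,s13,s4} — reject; 3/3 deletions ∈↓L.
'i117i7': |S_i|=[16, 15, 14, 11, 9, 8, 3] end={s13,s4,s9} rej; 6/6 deletions ∈↓L.
3 obstructions.


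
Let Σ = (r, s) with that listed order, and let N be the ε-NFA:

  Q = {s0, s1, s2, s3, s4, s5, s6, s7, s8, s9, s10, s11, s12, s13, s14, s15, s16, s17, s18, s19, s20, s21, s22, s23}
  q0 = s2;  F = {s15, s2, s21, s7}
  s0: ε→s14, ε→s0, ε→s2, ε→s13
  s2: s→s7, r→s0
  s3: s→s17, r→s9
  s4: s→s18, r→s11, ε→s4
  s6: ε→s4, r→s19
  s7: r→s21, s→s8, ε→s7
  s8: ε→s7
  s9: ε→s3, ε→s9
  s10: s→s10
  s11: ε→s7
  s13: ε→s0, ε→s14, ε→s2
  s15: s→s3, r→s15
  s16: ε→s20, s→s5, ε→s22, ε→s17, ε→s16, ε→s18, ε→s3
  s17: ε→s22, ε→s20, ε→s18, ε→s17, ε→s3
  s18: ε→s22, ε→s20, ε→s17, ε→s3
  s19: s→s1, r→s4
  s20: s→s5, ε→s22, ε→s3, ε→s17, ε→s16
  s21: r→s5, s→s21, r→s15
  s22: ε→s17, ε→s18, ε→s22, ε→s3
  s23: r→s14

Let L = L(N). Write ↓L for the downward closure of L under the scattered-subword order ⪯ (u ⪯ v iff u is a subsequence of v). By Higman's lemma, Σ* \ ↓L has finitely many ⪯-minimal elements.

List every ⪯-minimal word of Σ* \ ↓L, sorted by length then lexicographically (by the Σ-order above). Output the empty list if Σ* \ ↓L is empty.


A = [srrs].

|Q|=24, |F|=4, |δ|=57 (37 ε).
min D↑ (5 st, q0=0, F={4}): 0:r→0,s→1 1:r→2,s→1 2:r→3,s→2 3:r→3,s→4 4:r→4,s→4 [Hopcroft].
'srrs': N↓-sim [16, 12, 10, 9, 8] end={s16,s17,s18,s20,s22,s3,s5,s9} rej; 4/4 single-dels accept.
1 words, ⪯-incomp.
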